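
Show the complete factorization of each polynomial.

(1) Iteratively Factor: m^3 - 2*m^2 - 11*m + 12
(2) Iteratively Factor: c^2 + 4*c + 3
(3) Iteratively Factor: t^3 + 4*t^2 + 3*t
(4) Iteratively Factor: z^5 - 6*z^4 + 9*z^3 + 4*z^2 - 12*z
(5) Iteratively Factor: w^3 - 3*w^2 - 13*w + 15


(1) = (m - 1)*(m^2 - m - 12) = (m - 4)*(m - 1)*(m + 3)
(2) = (c + 3)*(c + 1)
(3) = (t + 1)*(t^2 + 3*t) = t*(t + 1)*(t + 3)
(4) = (z + 1)*(z^4 - 7*z^3 + 16*z^2 - 12*z) = z*(z + 1)*(z^3 - 7*z^2 + 16*z - 12) = z*(z - 2)*(z + 1)*(z^2 - 5*z + 6) = z*(z - 3)*(z - 2)*(z + 1)*(z - 2)
(5) = (w + 3)*(w^2 - 6*w + 5) = (w - 5)*(w + 3)*(w - 1)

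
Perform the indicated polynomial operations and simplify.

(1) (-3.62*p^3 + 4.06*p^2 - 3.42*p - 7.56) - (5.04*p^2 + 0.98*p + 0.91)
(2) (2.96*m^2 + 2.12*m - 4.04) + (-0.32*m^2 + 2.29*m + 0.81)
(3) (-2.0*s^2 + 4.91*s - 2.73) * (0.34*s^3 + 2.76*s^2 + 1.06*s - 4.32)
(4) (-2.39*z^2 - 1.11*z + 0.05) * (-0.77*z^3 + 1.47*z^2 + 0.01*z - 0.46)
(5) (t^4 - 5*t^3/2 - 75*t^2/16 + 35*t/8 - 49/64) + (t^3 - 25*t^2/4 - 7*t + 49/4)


(1) = -3.62*p^3 - 0.98*p^2 - 4.4*p - 8.47
(2) = 2.64*m^2 + 4.41*m - 3.23
(3) = -0.68*s^5 - 3.8506*s^4 + 10.5034*s^3 + 6.3098*s^2 - 24.105*s + 11.7936
(4) = 1.8403*z^5 - 2.6586*z^4 - 1.6941*z^3 + 1.1618*z^2 + 0.5111*z - 0.023
(5) = t^4 - 3*t^3/2 - 175*t^2/16 - 21*t/8 + 735/64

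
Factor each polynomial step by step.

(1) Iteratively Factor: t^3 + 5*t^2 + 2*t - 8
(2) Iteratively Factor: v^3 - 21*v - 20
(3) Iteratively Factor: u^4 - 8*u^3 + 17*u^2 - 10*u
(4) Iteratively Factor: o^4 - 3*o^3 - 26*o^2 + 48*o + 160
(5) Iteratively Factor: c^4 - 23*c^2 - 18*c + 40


(1) = (t + 4)*(t^2 + t - 2) = (t - 1)*(t + 4)*(t + 2)
(2) = (v - 5)*(v^2 + 5*v + 4) = (v - 5)*(v + 4)*(v + 1)
(3) = (u - 5)*(u^3 - 3*u^2 + 2*u) = (u - 5)*(u - 1)*(u^2 - 2*u) = (u - 5)*(u - 2)*(u - 1)*(u)
(4) = (o + 4)*(o^3 - 7*o^2 + 2*o + 40) = (o - 4)*(o + 4)*(o^2 - 3*o - 10) = (o - 5)*(o - 4)*(o + 4)*(o + 2)
(5) = (c + 2)*(c^3 - 2*c^2 - 19*c + 20) = (c + 2)*(c + 4)*(c^2 - 6*c + 5) = (c - 5)*(c + 2)*(c + 4)*(c - 1)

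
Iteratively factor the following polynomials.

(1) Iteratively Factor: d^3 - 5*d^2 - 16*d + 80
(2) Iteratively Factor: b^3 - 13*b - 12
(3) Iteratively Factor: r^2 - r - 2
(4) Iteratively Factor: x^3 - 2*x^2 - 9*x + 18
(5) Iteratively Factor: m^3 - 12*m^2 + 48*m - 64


(1) = (d + 4)*(d^2 - 9*d + 20) = (d - 5)*(d + 4)*(d - 4)
(2) = (b - 4)*(b^2 + 4*b + 3) = (b - 4)*(b + 3)*(b + 1)
(3) = (r + 1)*(r - 2)
(4) = (x + 3)*(x^2 - 5*x + 6) = (x - 2)*(x + 3)*(x - 3)
(5) = (m - 4)*(m^2 - 8*m + 16) = (m - 4)^2*(m - 4)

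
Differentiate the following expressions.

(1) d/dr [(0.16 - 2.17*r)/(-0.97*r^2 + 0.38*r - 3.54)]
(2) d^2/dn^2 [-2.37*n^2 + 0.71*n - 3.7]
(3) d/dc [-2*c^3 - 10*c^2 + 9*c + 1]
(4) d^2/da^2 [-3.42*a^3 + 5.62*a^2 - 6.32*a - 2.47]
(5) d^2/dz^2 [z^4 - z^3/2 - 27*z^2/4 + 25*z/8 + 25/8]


(1) = (-2.1049*r^2 + 0.3104*r + 7.621)/(0.9409*r^4 - 0.7372*r^3 + 7.012*r^2 - 2.6904*r + 12.5316)
(2) = -4.74000000000000
(3) = -6*c^2 - 20*c + 9
(4) = 11.24 - 20.52*a
(5) = 12*z^2 - 3*z - 27/2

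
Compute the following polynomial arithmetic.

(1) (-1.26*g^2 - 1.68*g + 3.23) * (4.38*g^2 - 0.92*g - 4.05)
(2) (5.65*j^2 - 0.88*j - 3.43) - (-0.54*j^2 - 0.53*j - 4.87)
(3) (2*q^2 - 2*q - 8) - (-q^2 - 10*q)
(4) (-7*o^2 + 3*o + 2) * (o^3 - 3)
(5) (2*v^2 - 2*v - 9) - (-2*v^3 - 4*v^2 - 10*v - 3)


(1) = -5.5188*g^4 - 6.1992*g^3 + 20.796*g^2 + 3.8324*g - 13.0815
(2) = 6.19*j^2 - 0.35*j + 1.44
(3) = 3*q^2 + 8*q - 8
(4) = -7*o^5 + 3*o^4 + 2*o^3 + 21*o^2 - 9*o - 6
(5) = 2*v^3 + 6*v^2 + 8*v - 6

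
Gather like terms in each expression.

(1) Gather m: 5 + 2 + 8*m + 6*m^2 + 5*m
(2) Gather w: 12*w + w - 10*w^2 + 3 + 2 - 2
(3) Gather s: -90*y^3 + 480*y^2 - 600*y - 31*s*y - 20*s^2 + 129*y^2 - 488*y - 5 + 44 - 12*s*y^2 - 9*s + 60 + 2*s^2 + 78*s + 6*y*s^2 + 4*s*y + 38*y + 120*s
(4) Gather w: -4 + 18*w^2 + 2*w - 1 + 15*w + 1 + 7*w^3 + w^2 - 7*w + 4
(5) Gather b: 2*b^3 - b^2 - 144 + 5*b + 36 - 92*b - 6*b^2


(1) = 6*m^2 + 13*m + 7
(2) = -10*w^2 + 13*w + 3
(3) = s^2*(6*y - 18) + s*(-12*y^2 - 27*y + 189) - 90*y^3 + 609*y^2 - 1050*y + 99
(4) = 7*w^3 + 19*w^2 + 10*w
(5) = 2*b^3 - 7*b^2 - 87*b - 108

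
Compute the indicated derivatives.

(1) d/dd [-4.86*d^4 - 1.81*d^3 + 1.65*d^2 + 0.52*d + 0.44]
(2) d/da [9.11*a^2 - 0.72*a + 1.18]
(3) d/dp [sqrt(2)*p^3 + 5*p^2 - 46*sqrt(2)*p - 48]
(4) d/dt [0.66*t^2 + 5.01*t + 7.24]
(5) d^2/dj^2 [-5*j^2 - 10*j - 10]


(1) = -19.44*d^3 - 5.43*d^2 + 3.3*d + 0.52
(2) = 18.22*a - 0.72
(3) = 3*sqrt(2)*p^2 + 10*p - 46*sqrt(2)
(4) = 1.32*t + 5.01
(5) = -10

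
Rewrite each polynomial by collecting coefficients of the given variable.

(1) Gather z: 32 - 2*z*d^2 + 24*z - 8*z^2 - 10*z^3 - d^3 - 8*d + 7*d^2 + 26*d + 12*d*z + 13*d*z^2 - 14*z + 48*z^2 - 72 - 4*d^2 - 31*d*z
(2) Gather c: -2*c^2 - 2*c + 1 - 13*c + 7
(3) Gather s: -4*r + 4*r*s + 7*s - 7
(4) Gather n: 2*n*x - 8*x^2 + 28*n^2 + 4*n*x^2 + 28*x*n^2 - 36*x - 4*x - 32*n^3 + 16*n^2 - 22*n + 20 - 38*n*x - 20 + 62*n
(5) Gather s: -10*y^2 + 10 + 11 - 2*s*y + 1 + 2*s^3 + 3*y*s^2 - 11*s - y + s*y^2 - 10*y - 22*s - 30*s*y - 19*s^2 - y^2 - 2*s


(1) = -d^3 + 3*d^2 + 18*d - 10*z^3 + z^2*(13*d + 40) + z*(-2*d^2 - 19*d + 10) - 40
(2) = -2*c^2 - 15*c + 8
(3) = -4*r + s*(4*r + 7) - 7
(4) = -32*n^3 + n^2*(28*x + 44) + n*(4*x^2 - 36*x + 40) - 8*x^2 - 40*x
(5) = 2*s^3 + s^2*(3*y - 19) + s*(y^2 - 32*y - 35) - 11*y^2 - 11*y + 22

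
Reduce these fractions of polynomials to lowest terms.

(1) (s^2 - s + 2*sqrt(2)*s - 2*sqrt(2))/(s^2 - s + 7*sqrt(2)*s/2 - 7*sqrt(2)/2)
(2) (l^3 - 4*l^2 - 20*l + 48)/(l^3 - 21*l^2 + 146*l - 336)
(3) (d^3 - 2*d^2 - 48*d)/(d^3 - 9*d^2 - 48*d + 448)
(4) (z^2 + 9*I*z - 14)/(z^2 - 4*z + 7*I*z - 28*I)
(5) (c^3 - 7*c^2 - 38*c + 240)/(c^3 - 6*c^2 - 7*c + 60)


(1) = (2*s + 4*sqrt(2))/(2*s + 7*sqrt(2))
(2) = (l^2 + 2*l - 8)/(l^2 - 15*l + 56)
(3) = (d^2 + 6*d)/(d^2 - d - 56)
(4) = (z + 2*I)/(z - 4)
(5) = (c^2 - 2*c - 48)/(c^2 - c - 12)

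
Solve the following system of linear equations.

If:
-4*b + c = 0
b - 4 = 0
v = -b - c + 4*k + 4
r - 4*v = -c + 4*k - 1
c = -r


Then:
b = 4
c = 16
k = 13/4
r = -16
v = -3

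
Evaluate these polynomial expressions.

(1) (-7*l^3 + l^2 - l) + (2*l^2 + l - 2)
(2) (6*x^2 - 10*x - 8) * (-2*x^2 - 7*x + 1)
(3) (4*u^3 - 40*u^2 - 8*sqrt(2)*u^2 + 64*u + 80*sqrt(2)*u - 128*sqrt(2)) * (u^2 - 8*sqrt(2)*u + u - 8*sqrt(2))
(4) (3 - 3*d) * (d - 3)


(1) = -7*l^3 + 3*l^2 - 2
(2) = -12*x^4 - 22*x^3 + 92*x^2 + 46*x - 8
(3) = 4*u^5 - 40*sqrt(2)*u^4 - 36*u^4 + 152*u^3 + 360*sqrt(2)*u^3 - 1088*u^2 - 240*sqrt(2)*u^2 - 640*sqrt(2)*u + 768*u + 2048
(4) = -3*d^2 + 12*d - 9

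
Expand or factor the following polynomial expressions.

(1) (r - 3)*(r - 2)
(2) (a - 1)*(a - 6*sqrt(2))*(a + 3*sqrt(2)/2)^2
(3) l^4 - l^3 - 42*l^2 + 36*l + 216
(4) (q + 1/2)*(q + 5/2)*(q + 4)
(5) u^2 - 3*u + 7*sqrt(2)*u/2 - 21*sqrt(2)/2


(1) = r^2 - 5*r + 6
(2) = a^4 - 3*sqrt(2)*a^3 - a^3 - 63*a^2/2 + 3*sqrt(2)*a^2 - 27*sqrt(2)*a + 63*a/2 + 27*sqrt(2)
(3) = (l - 6)*(l - 3)*(l + 2)*(l + 6)
(4) = q^3 + 7*q^2 + 53*q/4 + 5
(5) = (u - 3)*(u + 7*sqrt(2)/2)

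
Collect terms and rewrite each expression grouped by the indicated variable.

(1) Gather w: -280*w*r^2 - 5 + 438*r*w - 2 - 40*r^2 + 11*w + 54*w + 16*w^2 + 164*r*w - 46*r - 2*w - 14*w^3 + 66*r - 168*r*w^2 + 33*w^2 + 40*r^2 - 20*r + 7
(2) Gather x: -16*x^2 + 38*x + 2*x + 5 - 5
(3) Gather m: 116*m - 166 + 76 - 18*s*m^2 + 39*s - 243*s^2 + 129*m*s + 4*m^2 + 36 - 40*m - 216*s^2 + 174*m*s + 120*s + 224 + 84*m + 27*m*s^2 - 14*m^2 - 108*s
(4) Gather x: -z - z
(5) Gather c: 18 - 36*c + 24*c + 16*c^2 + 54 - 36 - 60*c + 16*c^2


(1) = -14*w^3 + w^2*(49 - 168*r) + w*(-280*r^2 + 602*r + 63)
(2) = -16*x^2 + 40*x
(3) = m^2*(-18*s - 10) + m*(27*s^2 + 303*s + 160) - 459*s^2 + 51*s + 170
(4) = -2*z
(5) = 32*c^2 - 72*c + 36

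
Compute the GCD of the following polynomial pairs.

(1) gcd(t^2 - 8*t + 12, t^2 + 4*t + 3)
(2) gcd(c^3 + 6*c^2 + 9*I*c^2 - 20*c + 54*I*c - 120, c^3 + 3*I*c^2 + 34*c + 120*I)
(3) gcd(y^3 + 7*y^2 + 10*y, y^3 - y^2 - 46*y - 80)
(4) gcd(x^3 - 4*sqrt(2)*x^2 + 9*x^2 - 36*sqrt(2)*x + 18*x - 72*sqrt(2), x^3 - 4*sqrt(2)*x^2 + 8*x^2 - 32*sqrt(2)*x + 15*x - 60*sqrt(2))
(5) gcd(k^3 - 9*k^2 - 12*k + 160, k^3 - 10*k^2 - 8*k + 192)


(1) = gcd((t - 6)*(t - 2), (t + 1)*(t + 3)) = 1
(2) = gcd((c + 6)*(c + 4*I)*(c + 5*I), (c - 6*I)*(c + 4*I)*(c + 5*I)) = c^2 + 9*I*c - 20
(3) = gcd(y*(y + 2)*(y + 5), (y - 8)*(y + 2)*(y + 5)) = y^2 + 7*y + 10
(4) = x^2 + x*(3 - 4*sqrt(2)) - 12*sqrt(2)
(5) = gcd((k - 8)*(k - 5)*(k + 4), (k - 8)*(k - 6)*(k + 4)) = k^2 - 4*k - 32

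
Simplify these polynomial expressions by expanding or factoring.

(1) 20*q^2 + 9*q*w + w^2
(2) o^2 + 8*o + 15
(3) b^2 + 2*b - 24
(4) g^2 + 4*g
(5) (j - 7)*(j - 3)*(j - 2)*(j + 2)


(1) = (4*q + w)*(5*q + w)
(2) = (o + 3)*(o + 5)
(3) = (b - 4)*(b + 6)
(4) = g*(g + 4)
(5) = j^4 - 10*j^3 + 17*j^2 + 40*j - 84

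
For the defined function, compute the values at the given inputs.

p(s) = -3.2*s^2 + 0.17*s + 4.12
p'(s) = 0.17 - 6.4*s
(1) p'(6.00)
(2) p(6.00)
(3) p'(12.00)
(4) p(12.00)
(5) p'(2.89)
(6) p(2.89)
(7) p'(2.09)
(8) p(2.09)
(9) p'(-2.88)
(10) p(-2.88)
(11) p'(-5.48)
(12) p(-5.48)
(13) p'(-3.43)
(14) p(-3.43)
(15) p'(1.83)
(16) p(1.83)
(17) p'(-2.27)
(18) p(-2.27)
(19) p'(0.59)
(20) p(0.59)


(1) = -38.23
(2) = -110.06
(3) = -76.63
(4) = -454.64
(5) = -18.33
(6) = -22.12
(7) = -13.21
(8) = -9.50
(9) = 18.60
(10) = -22.91
(11) = 35.24
(12) = -92.91
(13) = 22.12
(14) = -34.11
(15) = -11.54
(16) = -6.29
(17) = 14.70
(18) = -12.76
(19) = -3.61
(20) = 3.11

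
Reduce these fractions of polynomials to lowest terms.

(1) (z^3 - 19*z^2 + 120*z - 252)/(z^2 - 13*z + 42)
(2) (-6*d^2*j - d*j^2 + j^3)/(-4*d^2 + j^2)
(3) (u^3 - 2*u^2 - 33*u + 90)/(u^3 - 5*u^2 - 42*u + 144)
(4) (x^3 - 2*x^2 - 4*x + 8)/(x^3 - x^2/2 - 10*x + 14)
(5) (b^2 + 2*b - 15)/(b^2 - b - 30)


(1) = z - 6
(2) = (3*d*j - j^2)/(2*d - j)
(3) = (u - 5)/(u - 8)
(4) = (2*x + 4)/(2*x + 7)
(5) = (b - 3)/(b - 6)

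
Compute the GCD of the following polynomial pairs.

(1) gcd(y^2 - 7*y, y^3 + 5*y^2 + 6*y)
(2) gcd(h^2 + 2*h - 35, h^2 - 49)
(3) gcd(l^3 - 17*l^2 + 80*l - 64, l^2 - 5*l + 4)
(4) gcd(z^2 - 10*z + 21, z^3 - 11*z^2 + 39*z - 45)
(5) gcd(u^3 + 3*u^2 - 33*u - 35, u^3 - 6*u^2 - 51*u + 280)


(1) = y
(2) = gcd((h - 5)*(h + 7), (h - 7)*(h + 7)) = h + 7
(3) = gcd((l - 8)^2*(l - 1), (l - 4)*(l - 1)) = l - 1
(4) = z - 3
(5) = u^2 + 2*u - 35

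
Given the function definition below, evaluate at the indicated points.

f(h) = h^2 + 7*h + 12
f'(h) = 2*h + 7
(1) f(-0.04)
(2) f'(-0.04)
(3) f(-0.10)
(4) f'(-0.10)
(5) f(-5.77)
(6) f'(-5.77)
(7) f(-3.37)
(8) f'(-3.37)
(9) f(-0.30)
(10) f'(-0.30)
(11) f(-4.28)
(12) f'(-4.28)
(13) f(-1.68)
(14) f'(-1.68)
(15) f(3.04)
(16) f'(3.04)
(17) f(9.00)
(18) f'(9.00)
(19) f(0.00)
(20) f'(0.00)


(1) = 11.72
(2) = 6.92
(3) = 11.31
(4) = 6.80
(5) = 4.90
(6) = -4.54
(7) = -0.23
(8) = 0.26
(9) = 9.99
(10) = 6.40
(11) = 0.36
(12) = -1.56
(13) = 3.06
(14) = 3.64
(15) = 42.52
(16) = 13.08
(17) = 156.00
(18) = 25.00
(19) = 12.00
(20) = 7.00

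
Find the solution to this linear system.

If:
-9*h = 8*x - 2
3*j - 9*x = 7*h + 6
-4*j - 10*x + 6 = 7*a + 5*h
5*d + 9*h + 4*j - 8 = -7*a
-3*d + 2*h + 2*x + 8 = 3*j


Then:
a = -7760/10101
d = 134/481
h = 98/481
j = 3662/1443
x = 10/481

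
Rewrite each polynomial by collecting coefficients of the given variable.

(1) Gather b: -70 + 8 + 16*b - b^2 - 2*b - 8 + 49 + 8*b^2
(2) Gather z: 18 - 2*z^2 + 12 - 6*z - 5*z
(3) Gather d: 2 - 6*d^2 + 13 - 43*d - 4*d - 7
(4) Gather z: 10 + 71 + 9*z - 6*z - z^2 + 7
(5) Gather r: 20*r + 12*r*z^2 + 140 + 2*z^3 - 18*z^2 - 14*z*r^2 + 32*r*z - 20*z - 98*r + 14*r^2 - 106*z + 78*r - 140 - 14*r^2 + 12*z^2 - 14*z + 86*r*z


(1) = 7*b^2 + 14*b - 21
(2) = -2*z^2 - 11*z + 30
(3) = -6*d^2 - 47*d + 8
(4) = -z^2 + 3*z + 88
(5) = -14*r^2*z + r*(12*z^2 + 118*z) + 2*z^3 - 6*z^2 - 140*z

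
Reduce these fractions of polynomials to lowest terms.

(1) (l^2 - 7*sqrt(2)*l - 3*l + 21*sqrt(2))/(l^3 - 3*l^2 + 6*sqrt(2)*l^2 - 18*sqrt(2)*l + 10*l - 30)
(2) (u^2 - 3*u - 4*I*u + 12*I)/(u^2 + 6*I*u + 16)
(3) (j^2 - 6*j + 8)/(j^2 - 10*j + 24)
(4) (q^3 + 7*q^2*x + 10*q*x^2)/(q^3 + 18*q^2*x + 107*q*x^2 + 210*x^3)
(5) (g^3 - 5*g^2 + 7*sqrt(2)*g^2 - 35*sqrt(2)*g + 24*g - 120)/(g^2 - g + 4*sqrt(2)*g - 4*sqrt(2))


(1) = (l - 7*sqrt(2))/(l^2 + 6*sqrt(2)*l + 10)
(2) = (u^2 + u*(-3 - 4*I) + 12*I)/(u^2 + 6*I*u + 16)
(3) = (j - 2)/(j - 6)
(4) = (q^2 + 2*q*x)/(q^2 + 13*q*x + 42*x^2)
(5) = (g^2 + g*(-5 + 3*sqrt(2)) - 15*sqrt(2))/(g - 1)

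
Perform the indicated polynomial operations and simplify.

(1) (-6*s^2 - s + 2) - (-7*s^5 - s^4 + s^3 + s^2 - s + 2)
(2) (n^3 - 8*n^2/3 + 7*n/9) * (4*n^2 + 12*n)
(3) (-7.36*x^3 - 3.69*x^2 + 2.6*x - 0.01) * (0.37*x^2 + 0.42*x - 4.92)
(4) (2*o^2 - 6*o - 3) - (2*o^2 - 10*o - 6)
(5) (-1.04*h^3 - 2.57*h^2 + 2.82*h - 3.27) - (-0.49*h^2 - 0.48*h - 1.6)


(1) = 7*s^5 + s^4 - s^3 - 7*s^2
(2) = 4*n^5 + 4*n^4/3 - 260*n^3/9 + 28*n^2/3
(3) = -2.7232*x^5 - 4.4565*x^4 + 35.6234*x^3 + 19.2431*x^2 - 12.7962*x + 0.0492
(4) = 4*o + 3
(5) = -1.04*h^3 - 2.08*h^2 + 3.3*h - 1.67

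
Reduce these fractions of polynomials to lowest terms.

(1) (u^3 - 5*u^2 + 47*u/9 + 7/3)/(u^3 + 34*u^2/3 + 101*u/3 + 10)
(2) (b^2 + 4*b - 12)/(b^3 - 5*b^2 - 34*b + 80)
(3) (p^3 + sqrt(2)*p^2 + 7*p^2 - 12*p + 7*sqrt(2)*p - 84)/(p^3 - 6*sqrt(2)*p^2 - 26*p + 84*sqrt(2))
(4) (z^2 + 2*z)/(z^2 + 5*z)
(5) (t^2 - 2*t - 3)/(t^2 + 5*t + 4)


(1) = (3*u^2 - 16*u + 21)/(3*u^2 + 33*u + 90)
(2) = (b + 6)/(b^2 - 3*b - 40)
(3) = (p + 7)/(p - 7*sqrt(2))
(4) = (z + 2)/(z + 5)
(5) = (t - 3)/(t + 4)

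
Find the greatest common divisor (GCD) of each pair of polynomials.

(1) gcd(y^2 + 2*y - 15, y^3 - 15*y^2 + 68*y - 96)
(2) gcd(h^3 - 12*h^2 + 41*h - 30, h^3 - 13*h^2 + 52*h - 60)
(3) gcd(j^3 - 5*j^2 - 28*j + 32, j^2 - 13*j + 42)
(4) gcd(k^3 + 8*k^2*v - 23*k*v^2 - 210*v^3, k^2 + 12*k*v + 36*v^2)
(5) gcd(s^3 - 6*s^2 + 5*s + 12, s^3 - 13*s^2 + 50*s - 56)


(1) = y - 3
(2) = gcd((h - 6)*(h - 5)*(h - 1), (h - 6)*(h - 5)*(h - 2)) = h^2 - 11*h + 30
(3) = gcd((j - 8)*(j - 1)*(j + 4), (j - 7)*(j - 6)) = 1
(4) = k + 6*v
(5) = gcd((s - 4)*(s - 3)*(s + 1), (s - 7)*(s - 4)*(s - 2)) = s - 4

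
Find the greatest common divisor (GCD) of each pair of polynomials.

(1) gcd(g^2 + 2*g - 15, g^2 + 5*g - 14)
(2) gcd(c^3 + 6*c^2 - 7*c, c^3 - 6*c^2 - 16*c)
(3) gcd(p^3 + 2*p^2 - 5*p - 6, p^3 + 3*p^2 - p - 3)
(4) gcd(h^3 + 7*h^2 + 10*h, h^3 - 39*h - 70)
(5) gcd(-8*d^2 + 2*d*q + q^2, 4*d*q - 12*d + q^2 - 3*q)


(1) = 1
(2) = c
(3) = gcd((p - 2)*(p + 1)*(p + 3), (p - 1)*(p + 1)*(p + 3)) = p^2 + 4*p + 3
(4) = gcd(h*(h + 2)*(h + 5), (h - 7)*(h + 2)*(h + 5)) = h^2 + 7*h + 10
(5) = gcd((-2*d + q)*(4*d + q), (4*d + q)*(q - 3)) = 4*d + q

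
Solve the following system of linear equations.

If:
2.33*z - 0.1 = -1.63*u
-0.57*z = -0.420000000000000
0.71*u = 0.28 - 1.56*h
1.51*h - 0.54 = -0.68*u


Then:
No Solution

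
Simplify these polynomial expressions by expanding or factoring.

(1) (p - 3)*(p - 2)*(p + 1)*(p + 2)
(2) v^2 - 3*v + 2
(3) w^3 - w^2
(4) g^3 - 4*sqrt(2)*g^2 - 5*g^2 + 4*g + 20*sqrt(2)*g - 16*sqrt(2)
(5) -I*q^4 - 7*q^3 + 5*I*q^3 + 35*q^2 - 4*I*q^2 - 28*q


(1) = p^4 - 2*p^3 - 7*p^2 + 8*p + 12
(2) = (v - 2)*(v - 1)
(3) = w^2*(w - 1)
(4) = (g - 4)*(g - 1)*(g - 4*sqrt(2))
(5) = q*(q - 4)*(q - 7*I)*(-I*q + I)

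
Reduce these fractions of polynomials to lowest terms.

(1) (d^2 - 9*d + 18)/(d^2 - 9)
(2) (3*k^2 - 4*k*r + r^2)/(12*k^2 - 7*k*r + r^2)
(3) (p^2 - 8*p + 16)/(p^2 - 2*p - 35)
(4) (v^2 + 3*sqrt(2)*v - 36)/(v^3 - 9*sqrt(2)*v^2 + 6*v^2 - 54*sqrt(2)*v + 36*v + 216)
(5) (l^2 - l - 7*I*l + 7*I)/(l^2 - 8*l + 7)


(1) = (d - 6)/(d + 3)
(2) = (-k + r)/(-4*k + r)
(3) = (p^2 - 8*p + 16)/(p^2 - 2*p - 35)
(4) = (v + 6*sqrt(2))/(v^2 + v*(6 - 6*sqrt(2)) - 36*sqrt(2))
(5) = (l - 7*I)/(l - 7)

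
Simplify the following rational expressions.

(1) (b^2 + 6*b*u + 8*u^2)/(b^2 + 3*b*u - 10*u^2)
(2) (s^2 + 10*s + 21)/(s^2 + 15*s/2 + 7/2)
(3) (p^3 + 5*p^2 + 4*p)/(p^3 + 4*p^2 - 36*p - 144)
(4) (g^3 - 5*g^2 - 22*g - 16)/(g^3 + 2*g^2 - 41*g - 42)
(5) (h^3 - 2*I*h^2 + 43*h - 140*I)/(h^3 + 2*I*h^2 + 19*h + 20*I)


(1) = (-b^2 - 6*b*u - 8*u^2)/(-b^2 - 3*b*u + 10*u^2)
(2) = (2*s + 6)/(2*s + 1)
(3) = (p^2 + p)/(p^2 - 36)
(4) = (g^2 - 6*g - 16)/(g^2 + g - 42)
(5) = (h^2 + 2*I*h + 35)/(h^2 + 6*I*h - 5)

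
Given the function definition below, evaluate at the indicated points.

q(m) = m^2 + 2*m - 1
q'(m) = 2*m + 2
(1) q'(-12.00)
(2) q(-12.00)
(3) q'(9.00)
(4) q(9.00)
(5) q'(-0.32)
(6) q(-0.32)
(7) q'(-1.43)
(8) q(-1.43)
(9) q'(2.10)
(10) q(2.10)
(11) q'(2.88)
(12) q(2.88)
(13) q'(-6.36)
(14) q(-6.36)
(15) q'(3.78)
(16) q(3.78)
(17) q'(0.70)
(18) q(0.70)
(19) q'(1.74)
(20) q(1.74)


(1) = -22.00
(2) = 119.00
(3) = 20.00
(4) = 98.00
(5) = 1.36
(6) = -1.54
(7) = -0.86
(8) = -1.82
(9) = 6.20
(10) = 7.61
(11) = 7.76
(12) = 13.05
(13) = -10.72
(14) = 26.73
(15) = 9.56
(16) = 20.85
(17) = 3.40
(18) = 0.89
(19) = 5.48
(20) = 5.51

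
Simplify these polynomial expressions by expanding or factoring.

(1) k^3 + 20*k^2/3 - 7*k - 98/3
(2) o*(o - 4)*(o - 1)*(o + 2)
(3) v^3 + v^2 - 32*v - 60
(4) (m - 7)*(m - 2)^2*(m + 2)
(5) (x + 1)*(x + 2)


(1) = (k - 7/3)*(k + 2)*(k + 7)
(2) = o^4 - 3*o^3 - 6*o^2 + 8*o
(3) = (v - 6)*(v + 2)*(v + 5)
(4) = m^4 - 9*m^3 + 10*m^2 + 36*m - 56
(5) = x^2 + 3*x + 2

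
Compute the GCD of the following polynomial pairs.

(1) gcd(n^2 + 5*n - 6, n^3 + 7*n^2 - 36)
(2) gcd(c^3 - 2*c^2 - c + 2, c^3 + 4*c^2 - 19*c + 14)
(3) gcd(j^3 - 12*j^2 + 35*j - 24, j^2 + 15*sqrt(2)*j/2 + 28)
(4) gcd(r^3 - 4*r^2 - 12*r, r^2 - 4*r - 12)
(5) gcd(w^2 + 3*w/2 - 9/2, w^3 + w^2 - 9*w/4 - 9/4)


(1) = n + 6
(2) = c^2 - 3*c + 2
(3) = gcd((j - 8)*(j - 3)*(j - 1), (j + 7*sqrt(2)/2)*(j + 4*sqrt(2))) = 1
(4) = r^2 - 4*r - 12
(5) = w - 3/2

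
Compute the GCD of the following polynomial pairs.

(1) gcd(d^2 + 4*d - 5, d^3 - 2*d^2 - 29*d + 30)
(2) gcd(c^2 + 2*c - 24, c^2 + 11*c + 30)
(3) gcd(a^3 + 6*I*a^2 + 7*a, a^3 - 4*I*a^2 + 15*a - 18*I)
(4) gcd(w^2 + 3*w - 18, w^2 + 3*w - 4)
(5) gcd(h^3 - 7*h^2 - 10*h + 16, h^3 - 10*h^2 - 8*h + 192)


(1) = d^2 + 4*d - 5
(2) = c + 6
(3) = gcd(a*(a - I)*(a + 7*I), (a - 6*I)*(a - I)*(a + 3*I)) = a - I
(4) = gcd((w - 3)*(w + 6), (w - 1)*(w + 4)) = 1
(5) = h - 8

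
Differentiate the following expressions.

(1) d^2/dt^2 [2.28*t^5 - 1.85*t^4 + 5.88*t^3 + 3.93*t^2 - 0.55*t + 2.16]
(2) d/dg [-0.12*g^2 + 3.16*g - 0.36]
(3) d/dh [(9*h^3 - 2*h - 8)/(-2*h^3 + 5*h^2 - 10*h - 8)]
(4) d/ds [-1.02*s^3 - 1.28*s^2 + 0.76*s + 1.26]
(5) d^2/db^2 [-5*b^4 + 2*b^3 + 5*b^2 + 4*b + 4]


(1) = 45.6*t^3 - 22.2*t^2 + 35.28*t + 7.86
(2) = 3.16 - 0.24*g
(3) = (45*h^4 - 188*h^3 - 254*h^2 + 80*h - 64)/(4*h^6 - 20*h^5 + 65*h^4 - 68*h^3 + 20*h^2 + 160*h + 64)
(4) = -3.06*s^2 - 2.56*s + 0.76
(5) = -60*b^2 + 12*b + 10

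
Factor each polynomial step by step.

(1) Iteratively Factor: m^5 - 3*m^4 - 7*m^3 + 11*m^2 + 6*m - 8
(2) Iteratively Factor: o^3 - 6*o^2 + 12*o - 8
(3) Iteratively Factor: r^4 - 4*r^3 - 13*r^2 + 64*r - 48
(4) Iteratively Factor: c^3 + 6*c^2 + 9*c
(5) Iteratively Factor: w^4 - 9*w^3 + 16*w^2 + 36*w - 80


(1) = (m - 1)*(m^4 - 2*m^3 - 9*m^2 + 2*m + 8) = (m - 1)*(m + 1)*(m^3 - 3*m^2 - 6*m + 8) = (m - 4)*(m - 1)*(m + 1)*(m^2 + m - 2) = (m - 4)*(m - 1)*(m + 1)*(m + 2)*(m - 1)
(2) = (o - 2)*(o^2 - 4*o + 4) = (o - 2)^2*(o - 2)
(3) = (r - 4)*(r^3 - 13*r + 12) = (r - 4)*(r - 3)*(r^2 + 3*r - 4) = (r - 4)*(r - 3)*(r + 4)*(r - 1)
(4) = (c)*(c^2 + 6*c + 9) = c*(c + 3)*(c + 3)
(5) = (w - 2)*(w^3 - 7*w^2 + 2*w + 40) = (w - 2)*(w + 2)*(w^2 - 9*w + 20) = (w - 5)*(w - 2)*(w + 2)*(w - 4)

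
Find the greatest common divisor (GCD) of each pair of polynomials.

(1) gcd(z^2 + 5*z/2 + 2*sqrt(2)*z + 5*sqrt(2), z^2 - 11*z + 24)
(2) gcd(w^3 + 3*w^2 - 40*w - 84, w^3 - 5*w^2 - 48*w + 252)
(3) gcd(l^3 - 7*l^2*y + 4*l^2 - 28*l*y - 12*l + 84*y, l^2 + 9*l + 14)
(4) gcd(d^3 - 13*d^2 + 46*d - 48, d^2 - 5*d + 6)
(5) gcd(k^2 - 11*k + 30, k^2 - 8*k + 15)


(1) = 1
(2) = w^2 + w - 42
(3) = gcd((l - 2)*(l + 6)*(l - 7*y), (l + 2)*(l + 7)) = 1
(4) = gcd((d - 8)*(d - 3)*(d - 2), (d - 3)*(d - 2)) = d^2 - 5*d + 6
(5) = gcd((k - 6)*(k - 5), (k - 5)*(k - 3)) = k - 5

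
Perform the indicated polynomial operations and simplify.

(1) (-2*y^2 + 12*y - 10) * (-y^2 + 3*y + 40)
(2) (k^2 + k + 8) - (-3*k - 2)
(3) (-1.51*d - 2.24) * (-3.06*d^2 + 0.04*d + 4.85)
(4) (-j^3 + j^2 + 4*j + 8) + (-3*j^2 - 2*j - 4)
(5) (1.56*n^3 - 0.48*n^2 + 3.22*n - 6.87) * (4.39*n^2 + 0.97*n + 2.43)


(1) = 2*y^4 - 18*y^3 - 34*y^2 + 450*y - 400
(2) = k^2 + 4*k + 10
(3) = 4.6206*d^3 + 6.794*d^2 - 7.4131*d - 10.864
(4) = -j^3 - 2*j^2 + 2*j + 4
(5) = 6.8484*n^5 - 0.594*n^4 + 17.461*n^3 - 28.2023*n^2 + 1.1607*n - 16.6941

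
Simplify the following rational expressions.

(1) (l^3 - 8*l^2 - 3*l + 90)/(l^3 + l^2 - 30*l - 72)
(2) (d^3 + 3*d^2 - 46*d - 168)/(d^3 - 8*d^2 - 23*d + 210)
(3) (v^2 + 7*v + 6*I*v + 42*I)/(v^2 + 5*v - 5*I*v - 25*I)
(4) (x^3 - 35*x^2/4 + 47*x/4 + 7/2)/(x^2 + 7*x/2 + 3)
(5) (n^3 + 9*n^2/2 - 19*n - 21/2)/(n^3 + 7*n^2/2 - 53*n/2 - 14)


(1) = (l - 5)/(l + 4)
(2) = (d^2 + 10*d + 24)/(d^2 - d - 30)
(3) = (v^2 + v*(7 + 6*I) + 42*I)/(v^2 + v*(5 - 5*I) - 25*I)
(4) = (4*x^3 - 35*x^2 + 47*x + 14)/(4*x^2 + 14*x + 12)
(5) = (n - 3)/(n - 4)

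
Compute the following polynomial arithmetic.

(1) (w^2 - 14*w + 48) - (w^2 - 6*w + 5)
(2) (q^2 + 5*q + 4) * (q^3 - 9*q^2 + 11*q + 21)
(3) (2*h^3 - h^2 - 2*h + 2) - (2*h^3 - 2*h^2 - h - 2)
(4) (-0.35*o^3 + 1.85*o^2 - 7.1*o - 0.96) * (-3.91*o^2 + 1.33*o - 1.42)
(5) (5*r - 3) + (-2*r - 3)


(1) = 43 - 8*w
(2) = q^5 - 4*q^4 - 30*q^3 + 40*q^2 + 149*q + 84
(3) = h^2 - h + 4
(4) = 1.3685*o^5 - 7.699*o^4 + 30.7185*o^3 - 8.3164*o^2 + 8.8052*o + 1.3632
(5) = 3*r - 6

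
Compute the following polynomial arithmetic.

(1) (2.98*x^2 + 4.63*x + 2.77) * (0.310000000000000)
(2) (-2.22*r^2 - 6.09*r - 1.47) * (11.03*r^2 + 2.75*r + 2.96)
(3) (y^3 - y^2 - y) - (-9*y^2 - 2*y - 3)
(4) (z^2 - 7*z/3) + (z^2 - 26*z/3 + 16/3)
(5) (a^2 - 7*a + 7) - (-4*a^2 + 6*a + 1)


(1) = 0.9238*x^2 + 1.4353*x + 0.8587
(2) = -24.4866*r^4 - 73.2777*r^3 - 39.5328*r^2 - 22.0689*r - 4.3512
(3) = y^3 + 8*y^2 + y + 3
(4) = 2*z^2 - 11*z + 16/3
(5) = 5*a^2 - 13*a + 6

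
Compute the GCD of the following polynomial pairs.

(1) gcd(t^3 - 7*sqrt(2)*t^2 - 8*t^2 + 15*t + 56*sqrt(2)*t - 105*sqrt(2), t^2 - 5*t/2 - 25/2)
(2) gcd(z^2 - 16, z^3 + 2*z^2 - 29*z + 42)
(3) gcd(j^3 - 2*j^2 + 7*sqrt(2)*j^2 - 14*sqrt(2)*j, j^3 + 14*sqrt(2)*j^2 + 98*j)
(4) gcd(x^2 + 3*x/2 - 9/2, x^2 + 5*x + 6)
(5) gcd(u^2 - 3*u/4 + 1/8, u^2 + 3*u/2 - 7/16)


(1) = gcd((t - 5)*(t - 3)*(t - 7*sqrt(2)), (t - 5)*(t + 5/2)) = t - 5
(2) = gcd((z - 4)*(z + 4), (z - 3)*(z - 2)*(z + 7)) = 1
(3) = gcd(j*(j - 2)*(j + 7*sqrt(2)), j*(j + 7*sqrt(2))^2) = j^2 + 7*sqrt(2)*j
(4) = gcd((x - 3/2)*(x + 3), (x + 2)*(x + 3)) = x + 3
(5) = u - 1/4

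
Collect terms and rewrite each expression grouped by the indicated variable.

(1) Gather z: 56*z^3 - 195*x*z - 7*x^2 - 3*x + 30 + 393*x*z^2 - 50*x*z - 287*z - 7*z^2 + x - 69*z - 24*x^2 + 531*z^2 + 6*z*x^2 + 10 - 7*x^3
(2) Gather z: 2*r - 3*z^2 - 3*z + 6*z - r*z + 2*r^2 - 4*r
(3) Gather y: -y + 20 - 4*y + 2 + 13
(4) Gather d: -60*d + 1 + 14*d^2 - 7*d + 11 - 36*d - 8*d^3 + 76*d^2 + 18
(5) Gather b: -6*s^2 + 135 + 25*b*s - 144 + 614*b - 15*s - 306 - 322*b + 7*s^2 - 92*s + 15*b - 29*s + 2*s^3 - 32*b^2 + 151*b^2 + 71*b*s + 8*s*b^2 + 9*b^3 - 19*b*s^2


(1) = -7*x^3 - 31*x^2 - 2*x + 56*z^3 + z^2*(393*x + 524) + z*(6*x^2 - 245*x - 356) + 40
(2) = 2*r^2 - 2*r - 3*z^2 + z*(3 - r)
(3) = 35 - 5*y
(4) = -8*d^3 + 90*d^2 - 103*d + 30
(5) = 9*b^3 + b^2*(8*s + 119) + b*(-19*s^2 + 96*s + 307) + 2*s^3 + s^2 - 136*s - 315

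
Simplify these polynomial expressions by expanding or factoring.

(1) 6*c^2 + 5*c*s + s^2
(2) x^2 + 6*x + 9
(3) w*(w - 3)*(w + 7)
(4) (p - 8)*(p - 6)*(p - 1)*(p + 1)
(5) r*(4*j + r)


(1) = (2*c + s)*(3*c + s)
(2) = (x + 3)^2
(3) = w^3 + 4*w^2 - 21*w
(4) = p^4 - 14*p^3 + 47*p^2 + 14*p - 48
(5) = 4*j*r + r^2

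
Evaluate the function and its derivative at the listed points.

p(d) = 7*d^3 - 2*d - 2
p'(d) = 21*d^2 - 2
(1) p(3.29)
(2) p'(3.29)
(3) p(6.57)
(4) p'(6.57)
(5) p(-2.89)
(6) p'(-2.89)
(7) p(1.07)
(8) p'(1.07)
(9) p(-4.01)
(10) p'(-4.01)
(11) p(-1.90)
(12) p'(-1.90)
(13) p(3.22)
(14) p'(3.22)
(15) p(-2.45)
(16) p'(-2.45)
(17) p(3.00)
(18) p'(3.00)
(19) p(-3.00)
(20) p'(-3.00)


(1) = 240.70
(2) = 225.31
(3) = 1970.01
(4) = 904.46
(5) = -165.18
(6) = 173.39
(7) = 4.44
(8) = 22.04
(9) = -445.35
(10) = 335.68
(11) = -46.21
(12) = 73.81
(13) = 225.26
(14) = 215.74
(15) = -100.04
(16) = 124.05
(17) = 181.00
(18) = 187.00
(19) = -185.00
(20) = 187.00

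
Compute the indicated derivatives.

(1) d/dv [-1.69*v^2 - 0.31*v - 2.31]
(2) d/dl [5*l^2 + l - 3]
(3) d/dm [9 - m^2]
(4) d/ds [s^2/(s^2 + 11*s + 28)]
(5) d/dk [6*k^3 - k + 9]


(1) = -3.38*v - 0.31
(2) = 10*l + 1
(3) = -2*m
(4) = s*(11*s + 56)/(s^4 + 22*s^3 + 177*s^2 + 616*s + 784)
(5) = 18*k^2 - 1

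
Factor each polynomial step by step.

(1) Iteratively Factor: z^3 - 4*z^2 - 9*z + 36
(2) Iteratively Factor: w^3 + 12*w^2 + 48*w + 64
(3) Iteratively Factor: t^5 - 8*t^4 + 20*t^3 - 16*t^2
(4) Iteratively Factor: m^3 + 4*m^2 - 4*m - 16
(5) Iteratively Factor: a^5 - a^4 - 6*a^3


(1) = (z + 3)*(z^2 - 7*z + 12) = (z - 4)*(z + 3)*(z - 3)
(2) = (w + 4)*(w^2 + 8*w + 16) = (w + 4)^2*(w + 4)
(3) = (t - 2)*(t^4 - 6*t^3 + 8*t^2) = t*(t - 2)*(t^3 - 6*t^2 + 8*t) = t*(t - 2)^2*(t^2 - 4*t) = t^2*(t - 2)^2*(t - 4)
(4) = (m - 2)*(m^2 + 6*m + 8) = (m - 2)*(m + 2)*(m + 4)
(5) = (a)*(a^4 - a^3 - 6*a^2) = a^2*(a^3 - a^2 - 6*a) = a^2*(a - 3)*(a^2 + 2*a) = a^2*(a - 3)*(a + 2)*(a)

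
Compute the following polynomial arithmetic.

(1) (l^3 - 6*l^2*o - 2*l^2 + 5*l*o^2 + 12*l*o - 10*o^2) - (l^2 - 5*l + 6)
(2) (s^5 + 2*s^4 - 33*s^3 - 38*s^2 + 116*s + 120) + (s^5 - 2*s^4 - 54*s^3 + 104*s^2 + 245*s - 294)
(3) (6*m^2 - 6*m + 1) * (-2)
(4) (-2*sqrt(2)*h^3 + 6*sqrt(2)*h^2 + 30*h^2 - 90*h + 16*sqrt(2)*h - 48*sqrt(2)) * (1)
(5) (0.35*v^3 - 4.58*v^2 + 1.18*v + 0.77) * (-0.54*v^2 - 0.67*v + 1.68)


(1) = l^3 - 6*l^2*o - 3*l^2 + 5*l*o^2 + 12*l*o + 5*l - 10*o^2 - 6
(2) = 2*s^5 - 87*s^3 + 66*s^2 + 361*s - 174
(3) = -12*m^2 + 12*m - 2
(4) = -2*sqrt(2)*h^3 + 6*sqrt(2)*h^2 + 30*h^2 - 90*h + 16*sqrt(2)*h - 48*sqrt(2)
(5) = -0.189*v^5 + 2.2387*v^4 + 3.0194*v^3 - 8.9008*v^2 + 1.4665*v + 1.2936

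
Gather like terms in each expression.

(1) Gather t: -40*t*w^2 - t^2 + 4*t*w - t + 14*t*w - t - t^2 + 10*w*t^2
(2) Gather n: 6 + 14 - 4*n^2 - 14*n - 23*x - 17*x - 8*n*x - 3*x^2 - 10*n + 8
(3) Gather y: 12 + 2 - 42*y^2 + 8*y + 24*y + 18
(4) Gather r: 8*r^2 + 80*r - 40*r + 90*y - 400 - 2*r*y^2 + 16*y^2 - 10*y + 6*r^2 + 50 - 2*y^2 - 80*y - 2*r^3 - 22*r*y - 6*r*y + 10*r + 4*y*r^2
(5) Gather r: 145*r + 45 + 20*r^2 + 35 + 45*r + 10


(1) = t^2*(10*w - 2) + t*(-40*w^2 + 18*w - 2)
(2) = -4*n^2 + n*(-8*x - 24) - 3*x^2 - 40*x + 28
(3) = -42*y^2 + 32*y + 32
(4) = -2*r^3 + r^2*(4*y + 14) + r*(-2*y^2 - 28*y + 50) + 14*y^2 - 350
(5) = 20*r^2 + 190*r + 90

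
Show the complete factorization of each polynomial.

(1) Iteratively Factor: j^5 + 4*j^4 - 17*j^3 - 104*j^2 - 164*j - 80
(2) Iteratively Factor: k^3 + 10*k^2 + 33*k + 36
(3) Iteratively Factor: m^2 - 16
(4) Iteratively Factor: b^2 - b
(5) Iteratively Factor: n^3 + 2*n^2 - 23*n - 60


(1) = (j + 4)*(j^4 - 17*j^2 - 36*j - 20) = (j + 2)*(j + 4)*(j^3 - 2*j^2 - 13*j - 10) = (j + 2)^2*(j + 4)*(j^2 - 4*j - 5) = (j - 5)*(j + 2)^2*(j + 4)*(j + 1)
(2) = (k + 3)*(k^2 + 7*k + 12) = (k + 3)^2*(k + 4)
(3) = (m + 4)*(m - 4)
(4) = (b)*(b - 1)
(5) = (n - 5)*(n^2 + 7*n + 12) = (n - 5)*(n + 3)*(n + 4)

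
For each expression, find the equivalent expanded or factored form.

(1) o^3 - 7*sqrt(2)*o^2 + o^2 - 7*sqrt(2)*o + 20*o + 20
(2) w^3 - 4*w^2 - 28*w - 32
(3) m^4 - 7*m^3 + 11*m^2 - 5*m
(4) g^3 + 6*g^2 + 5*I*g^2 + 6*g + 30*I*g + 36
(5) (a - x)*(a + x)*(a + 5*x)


(1) = (o + 1)*(o - 5*sqrt(2))*(o - 2*sqrt(2))
(2) = (w - 8)*(w + 2)^2
(3) = m*(m - 5)*(m - 1)^2
(4) = (g + 6)*(g - I)*(g + 6*I)
(5) = a^3 + 5*a^2*x - a*x^2 - 5*x^3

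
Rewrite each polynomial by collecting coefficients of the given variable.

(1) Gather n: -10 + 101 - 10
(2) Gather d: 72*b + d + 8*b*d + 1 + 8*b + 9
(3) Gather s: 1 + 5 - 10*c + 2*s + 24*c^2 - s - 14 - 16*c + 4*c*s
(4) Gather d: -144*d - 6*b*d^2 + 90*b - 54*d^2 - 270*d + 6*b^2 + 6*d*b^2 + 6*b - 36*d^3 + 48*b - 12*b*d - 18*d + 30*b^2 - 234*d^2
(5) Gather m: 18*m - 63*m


(1) = 81
(2) = 80*b + d*(8*b + 1) + 10
(3) = 24*c^2 - 26*c + s*(4*c + 1) - 8
(4) = 36*b^2 + 144*b - 36*d^3 + d^2*(-6*b - 288) + d*(6*b^2 - 12*b - 432)
(5) = -45*m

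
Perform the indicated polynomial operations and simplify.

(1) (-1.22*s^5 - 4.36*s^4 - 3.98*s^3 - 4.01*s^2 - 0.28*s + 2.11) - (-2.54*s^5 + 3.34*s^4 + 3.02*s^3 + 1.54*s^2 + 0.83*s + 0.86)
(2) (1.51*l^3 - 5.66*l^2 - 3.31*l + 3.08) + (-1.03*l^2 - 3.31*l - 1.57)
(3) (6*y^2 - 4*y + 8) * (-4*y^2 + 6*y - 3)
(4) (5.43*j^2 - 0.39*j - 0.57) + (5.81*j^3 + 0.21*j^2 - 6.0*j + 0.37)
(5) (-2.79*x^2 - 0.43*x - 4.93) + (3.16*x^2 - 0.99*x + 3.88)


(1) = 1.32*s^5 - 7.7*s^4 - 7.0*s^3 - 5.55*s^2 - 1.11*s + 1.25
(2) = 1.51*l^3 - 6.69*l^2 - 6.62*l + 1.51
(3) = -24*y^4 + 52*y^3 - 74*y^2 + 60*y - 24
(4) = 5.81*j^3 + 5.64*j^2 - 6.39*j - 0.2
(5) = 0.37*x^2 - 1.42*x - 1.05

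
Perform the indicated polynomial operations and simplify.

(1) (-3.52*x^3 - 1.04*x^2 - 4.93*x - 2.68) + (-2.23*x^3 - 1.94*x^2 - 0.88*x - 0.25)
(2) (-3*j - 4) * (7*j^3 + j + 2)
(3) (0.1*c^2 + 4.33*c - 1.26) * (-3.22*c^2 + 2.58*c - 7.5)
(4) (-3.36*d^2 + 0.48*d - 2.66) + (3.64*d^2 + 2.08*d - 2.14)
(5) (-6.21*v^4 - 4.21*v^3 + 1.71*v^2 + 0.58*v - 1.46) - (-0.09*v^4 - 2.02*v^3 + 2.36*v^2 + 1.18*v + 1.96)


(1) = -5.75*x^3 - 2.98*x^2 - 5.81*x - 2.93
(2) = -21*j^4 - 28*j^3 - 3*j^2 - 10*j - 8
(3) = -0.322*c^4 - 13.6846*c^3 + 14.4786*c^2 - 35.7258*c + 9.45
(4) = 0.28*d^2 + 2.56*d - 4.8
(5) = -6.12*v^4 - 2.19*v^3 - 0.65*v^2 - 0.6*v - 3.42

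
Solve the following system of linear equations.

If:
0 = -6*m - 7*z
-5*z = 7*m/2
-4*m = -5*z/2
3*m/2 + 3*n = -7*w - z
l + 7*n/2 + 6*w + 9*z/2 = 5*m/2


Then:
l = 13*w/6
m = 0
n = -7*w/3
z = 0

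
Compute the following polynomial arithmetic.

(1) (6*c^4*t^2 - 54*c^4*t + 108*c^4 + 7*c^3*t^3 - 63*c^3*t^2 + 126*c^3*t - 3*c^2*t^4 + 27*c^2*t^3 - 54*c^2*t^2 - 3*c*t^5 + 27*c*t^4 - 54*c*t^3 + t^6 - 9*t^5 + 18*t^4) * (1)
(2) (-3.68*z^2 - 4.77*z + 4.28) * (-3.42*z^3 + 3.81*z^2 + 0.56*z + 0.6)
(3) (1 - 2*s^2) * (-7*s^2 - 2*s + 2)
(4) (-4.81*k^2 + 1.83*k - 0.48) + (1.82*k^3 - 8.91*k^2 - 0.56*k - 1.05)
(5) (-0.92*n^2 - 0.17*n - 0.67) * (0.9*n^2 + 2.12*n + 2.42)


(1) = 6*c^4*t^2 - 54*c^4*t + 108*c^4 + 7*c^3*t^3 - 63*c^3*t^2 + 126*c^3*t - 3*c^2*t^4 + 27*c^2*t^3 - 54*c^2*t^2 - 3*c*t^5 + 27*c*t^4 - 54*c*t^3 + t^6 - 9*t^5 + 18*t^4
(2) = 12.5856*z^5 + 2.2926*z^4 - 34.8721*z^3 + 11.4276*z^2 - 0.4652*z + 2.568
(3) = 14*s^4 + 4*s^3 - 11*s^2 - 2*s + 2
(4) = 1.82*k^3 - 13.72*k^2 + 1.27*k - 1.53
(5) = -0.828*n^4 - 2.1034*n^3 - 3.1898*n^2 - 1.8318*n - 1.6214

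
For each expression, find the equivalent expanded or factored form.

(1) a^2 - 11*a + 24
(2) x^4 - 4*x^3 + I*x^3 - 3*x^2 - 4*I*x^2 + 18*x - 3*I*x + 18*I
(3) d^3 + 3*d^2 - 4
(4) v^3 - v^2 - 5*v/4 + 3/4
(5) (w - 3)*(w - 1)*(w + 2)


(1) = (a - 8)*(a - 3)
(2) = (x - 3)^2*(x + 2)*(x + I)
(3) = (d - 1)*(d + 2)^2
(4) = (v - 3/2)*(v - 1/2)*(v + 1)
(5) = w^3 - 2*w^2 - 5*w + 6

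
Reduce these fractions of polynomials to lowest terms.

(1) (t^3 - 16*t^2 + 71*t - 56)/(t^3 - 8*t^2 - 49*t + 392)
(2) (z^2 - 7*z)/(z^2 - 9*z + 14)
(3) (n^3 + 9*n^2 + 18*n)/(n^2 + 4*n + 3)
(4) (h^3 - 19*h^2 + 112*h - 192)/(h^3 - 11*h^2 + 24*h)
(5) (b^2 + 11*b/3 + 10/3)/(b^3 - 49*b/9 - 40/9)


(1) = (t - 1)/(t + 7)
(2) = z/(z - 2)
(3) = (n^2 + 6*n)/(n + 1)
(4) = (h - 8)/h
(5) = (3*b + 6)/(3*b^2 - 5*b - 8)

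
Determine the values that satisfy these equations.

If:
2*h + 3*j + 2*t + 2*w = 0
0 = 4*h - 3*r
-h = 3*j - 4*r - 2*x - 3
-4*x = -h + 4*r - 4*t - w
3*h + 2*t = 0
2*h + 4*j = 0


Then:
h = -72/31
j = 36/31
r = -96/31
t = 108/31
w = -90/31
x = 327/62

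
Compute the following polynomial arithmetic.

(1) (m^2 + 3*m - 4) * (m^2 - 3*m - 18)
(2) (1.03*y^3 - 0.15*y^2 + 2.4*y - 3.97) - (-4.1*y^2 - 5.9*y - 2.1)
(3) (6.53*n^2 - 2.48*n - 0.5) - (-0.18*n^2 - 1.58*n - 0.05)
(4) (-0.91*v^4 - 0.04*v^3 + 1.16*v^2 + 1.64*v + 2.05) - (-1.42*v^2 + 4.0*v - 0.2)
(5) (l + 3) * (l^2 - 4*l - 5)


(1) = m^4 - 31*m^2 - 42*m + 72
(2) = 1.03*y^3 + 3.95*y^2 + 8.3*y - 1.87
(3) = 6.71*n^2 - 0.9*n - 0.45
(4) = -0.91*v^4 - 0.04*v^3 + 2.58*v^2 - 2.36*v + 2.25
(5) = l^3 - l^2 - 17*l - 15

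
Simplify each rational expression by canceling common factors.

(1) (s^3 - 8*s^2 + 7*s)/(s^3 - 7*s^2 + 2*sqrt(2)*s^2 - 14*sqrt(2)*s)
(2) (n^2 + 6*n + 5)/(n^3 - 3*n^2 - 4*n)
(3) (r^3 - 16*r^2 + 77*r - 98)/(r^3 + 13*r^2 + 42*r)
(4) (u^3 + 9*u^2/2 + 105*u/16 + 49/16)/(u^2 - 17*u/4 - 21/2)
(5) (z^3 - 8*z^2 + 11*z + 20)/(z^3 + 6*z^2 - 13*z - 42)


(1) = (s - 1)/(s + 2*sqrt(2))
(2) = (n + 5)/(n^2 - 4*n)
(3) = (r^3 - 16*r^2 + 77*r - 98)/(r^3 + 13*r^2 + 42*r)
(4) = (4*u^2 + 11*u + 7)/(4*u - 24)
(5) = (z^3 - 8*z^2 + 11*z + 20)/(z^3 + 6*z^2 - 13*z - 42)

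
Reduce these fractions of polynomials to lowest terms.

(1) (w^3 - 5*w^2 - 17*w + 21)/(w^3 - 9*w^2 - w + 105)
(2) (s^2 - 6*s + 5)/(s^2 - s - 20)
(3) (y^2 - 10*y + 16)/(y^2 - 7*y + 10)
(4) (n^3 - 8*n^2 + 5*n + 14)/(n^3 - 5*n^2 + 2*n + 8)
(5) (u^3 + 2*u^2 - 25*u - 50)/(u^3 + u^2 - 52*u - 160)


(1) = (w - 1)/(w - 5)
(2) = (s - 1)/(s + 4)
(3) = (y - 8)/(y - 5)
(4) = (n - 7)/(n - 4)
(5) = (u^2 - 3*u - 10)/(u^2 - 4*u - 32)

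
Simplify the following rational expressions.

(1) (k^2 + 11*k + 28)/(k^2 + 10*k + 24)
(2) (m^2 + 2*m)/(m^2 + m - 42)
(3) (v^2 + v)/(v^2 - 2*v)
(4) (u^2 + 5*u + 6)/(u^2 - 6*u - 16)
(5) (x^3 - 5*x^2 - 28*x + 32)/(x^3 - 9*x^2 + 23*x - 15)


(1) = (k + 7)/(k + 6)
(2) = (m^2 + 2*m)/(m^2 + m - 42)
(3) = (v + 1)/(v - 2)
(4) = (u + 3)/(u - 8)
(5) = (x^2 - 4*x - 32)/(x^2 - 8*x + 15)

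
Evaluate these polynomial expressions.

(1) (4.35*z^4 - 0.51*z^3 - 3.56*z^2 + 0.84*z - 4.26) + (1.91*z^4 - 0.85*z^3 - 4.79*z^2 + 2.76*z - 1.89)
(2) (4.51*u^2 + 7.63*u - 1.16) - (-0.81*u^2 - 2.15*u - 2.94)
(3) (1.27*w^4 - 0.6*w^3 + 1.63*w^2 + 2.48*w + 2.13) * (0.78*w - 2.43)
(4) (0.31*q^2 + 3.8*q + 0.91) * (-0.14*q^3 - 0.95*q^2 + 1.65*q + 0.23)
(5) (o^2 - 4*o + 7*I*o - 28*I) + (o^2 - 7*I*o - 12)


(1) = 6.26*z^4 - 1.36*z^3 - 8.35*z^2 + 3.6*z - 6.15
(2) = 5.32*u^2 + 9.78*u + 1.78
(3) = 0.9906*w^5 - 3.5541*w^4 + 2.7294*w^3 - 2.0265*w^2 - 4.365*w - 5.1759
(4) = -0.0434*q^5 - 0.8265*q^4 - 3.2259*q^3 + 5.4768*q^2 + 2.3755*q + 0.2093
(5) = 2*o^2 - 4*o - 12 - 28*I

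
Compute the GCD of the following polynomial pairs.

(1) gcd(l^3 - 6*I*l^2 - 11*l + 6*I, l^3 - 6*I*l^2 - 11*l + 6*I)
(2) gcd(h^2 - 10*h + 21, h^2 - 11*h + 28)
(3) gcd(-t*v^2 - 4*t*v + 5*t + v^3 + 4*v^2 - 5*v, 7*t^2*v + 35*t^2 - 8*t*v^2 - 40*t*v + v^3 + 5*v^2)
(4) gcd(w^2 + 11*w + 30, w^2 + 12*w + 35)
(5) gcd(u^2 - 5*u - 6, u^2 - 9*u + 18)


(1) = gcd((l - 3*I)*(l - 2*I)*(l - I), (l - 3*I)*(l - 2*I)*(l - I)) = l^3 - 6*I*l^2 - 11*l + 6*I
(2) = h - 7
(3) = gcd((-t + v)*(v - 1)*(v + 5), (-7*t + v)*(-t + v)*(v + 5)) = t*v + 5*t - v^2 - 5*v
(4) = gcd((w + 5)*(w + 6), (w + 5)*(w + 7)) = w + 5
(5) = u - 6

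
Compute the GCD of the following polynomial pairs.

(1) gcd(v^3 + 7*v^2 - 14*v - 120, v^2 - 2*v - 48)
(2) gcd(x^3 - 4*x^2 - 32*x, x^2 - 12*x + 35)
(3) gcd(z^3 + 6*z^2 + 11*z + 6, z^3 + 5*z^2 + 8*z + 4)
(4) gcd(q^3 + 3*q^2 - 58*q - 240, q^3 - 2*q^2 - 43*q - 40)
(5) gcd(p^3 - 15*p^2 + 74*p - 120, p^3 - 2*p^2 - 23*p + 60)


(1) = v + 6
(2) = gcd(x*(x - 8)*(x + 4), (x - 7)*(x - 5)) = 1
(3) = gcd((z + 1)*(z + 2)*(z + 3), (z + 1)*(z + 2)^2) = z^2 + 3*z + 2
(4) = gcd((q - 8)*(q + 5)*(q + 6), (q - 8)*(q + 1)*(q + 5)) = q^2 - 3*q - 40
(5) = p - 4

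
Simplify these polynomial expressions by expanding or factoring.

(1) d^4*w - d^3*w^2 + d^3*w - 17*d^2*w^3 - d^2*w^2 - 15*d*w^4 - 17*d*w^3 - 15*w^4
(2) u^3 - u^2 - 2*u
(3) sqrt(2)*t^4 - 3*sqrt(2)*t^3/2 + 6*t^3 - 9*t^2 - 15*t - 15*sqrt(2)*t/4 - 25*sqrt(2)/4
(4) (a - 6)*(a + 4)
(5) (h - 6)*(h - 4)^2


(1) = (d - 5*w)*(d + w)*(d + 3*w)*(d*w + w)
(2) = u*(u - 2)*(u + 1)
(3) = (t - 5/2)*(t + sqrt(2)/2)*(t + 5*sqrt(2)/2)*(sqrt(2)*t + sqrt(2))
(4) = a^2 - 2*a - 24
(5) = h^3 - 14*h^2 + 64*h - 96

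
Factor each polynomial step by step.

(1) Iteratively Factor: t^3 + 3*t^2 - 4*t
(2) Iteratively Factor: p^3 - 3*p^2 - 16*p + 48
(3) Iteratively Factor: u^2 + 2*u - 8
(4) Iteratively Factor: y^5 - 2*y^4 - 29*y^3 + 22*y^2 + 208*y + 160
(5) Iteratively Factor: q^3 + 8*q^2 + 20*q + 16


(1) = (t)*(t^2 + 3*t - 4) = t*(t - 1)*(t + 4)
(2) = (p + 4)*(p^2 - 7*p + 12) = (p - 4)*(p + 4)*(p - 3)
(3) = (u - 2)*(u + 4)
(4) = (y + 2)*(y^4 - 4*y^3 - 21*y^2 + 64*y + 80) = (y + 2)*(y + 4)*(y^3 - 8*y^2 + 11*y + 20) = (y - 5)*(y + 2)*(y + 4)*(y^2 - 3*y - 4) = (y - 5)*(y + 1)*(y + 2)*(y + 4)*(y - 4)
(5) = (q + 2)*(q^2 + 6*q + 8) = (q + 2)*(q + 4)*(q + 2)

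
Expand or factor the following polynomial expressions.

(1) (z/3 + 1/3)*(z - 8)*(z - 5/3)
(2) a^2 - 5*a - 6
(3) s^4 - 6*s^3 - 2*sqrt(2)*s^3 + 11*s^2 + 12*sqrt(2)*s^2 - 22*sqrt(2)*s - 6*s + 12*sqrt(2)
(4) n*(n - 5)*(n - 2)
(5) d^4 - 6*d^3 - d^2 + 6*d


(1) = z^3/3 - 26*z^2/9 + 11*z/9 + 40/9
(2) = (a - 6)*(a + 1)
(3) = (s - 3)*(s - 2)*(s - 1)*(s - 2*sqrt(2))
(4) = n^3 - 7*n^2 + 10*n
(5) = d*(d - 6)*(d - 1)*(d + 1)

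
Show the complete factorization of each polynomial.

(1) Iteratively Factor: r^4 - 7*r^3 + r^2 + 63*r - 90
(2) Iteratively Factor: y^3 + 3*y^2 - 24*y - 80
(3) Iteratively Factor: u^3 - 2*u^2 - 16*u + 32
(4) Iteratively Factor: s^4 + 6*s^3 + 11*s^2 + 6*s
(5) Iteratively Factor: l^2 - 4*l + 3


(1) = (r - 2)*(r^3 - 5*r^2 - 9*r + 45) = (r - 3)*(r - 2)*(r^2 - 2*r - 15) = (r - 3)*(r - 2)*(r + 3)*(r - 5)
(2) = (y + 4)*(y^2 - y - 20) = (y - 5)*(y + 4)*(y + 4)
(3) = (u - 4)*(u^2 + 2*u - 8) = (u - 4)*(u + 4)*(u - 2)
(4) = (s)*(s^3 + 6*s^2 + 11*s + 6) = s*(s + 2)*(s^2 + 4*s + 3) = s*(s + 1)*(s + 2)*(s + 3)
(5) = (l - 3)*(l - 1)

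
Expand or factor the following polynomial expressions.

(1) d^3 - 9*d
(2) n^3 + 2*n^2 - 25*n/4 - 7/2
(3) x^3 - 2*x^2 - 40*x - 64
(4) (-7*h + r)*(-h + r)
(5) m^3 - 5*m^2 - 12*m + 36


(1) = d*(d - 3)*(d + 3)
(2) = (n - 2)*(n + 1/2)*(n + 7/2)
(3) = (x - 8)*(x + 2)*(x + 4)
(4) = 7*h^2 - 8*h*r + r^2
(5) = (m - 6)*(m - 2)*(m + 3)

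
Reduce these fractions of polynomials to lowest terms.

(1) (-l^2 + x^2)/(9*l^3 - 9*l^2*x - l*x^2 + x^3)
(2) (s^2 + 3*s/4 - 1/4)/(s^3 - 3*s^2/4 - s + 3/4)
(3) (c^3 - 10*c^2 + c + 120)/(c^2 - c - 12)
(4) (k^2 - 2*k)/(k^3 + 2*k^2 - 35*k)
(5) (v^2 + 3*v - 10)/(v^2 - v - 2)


(1) = (l + x)/(-9*l^2 + x^2)
(2) = (4*s - 1)/(4*s^2 - 7*s + 3)
(3) = (c^2 - 13*c + 40)/(c - 4)
(4) = (k - 2)/(k^2 + 2*k - 35)
(5) = (v + 5)/(v + 1)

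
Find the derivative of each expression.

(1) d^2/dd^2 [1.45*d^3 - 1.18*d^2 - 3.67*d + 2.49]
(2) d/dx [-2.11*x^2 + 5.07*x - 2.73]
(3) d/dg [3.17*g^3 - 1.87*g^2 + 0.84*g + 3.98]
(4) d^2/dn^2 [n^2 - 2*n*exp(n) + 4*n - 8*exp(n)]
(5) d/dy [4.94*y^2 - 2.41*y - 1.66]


(1) = 8.7*d - 2.36
(2) = 5.07 - 4.22*x
(3) = 9.51*g^2 - 3.74*g + 0.84
(4) = -2*n*exp(n) - 12*exp(n) + 2
(5) = 9.88*y - 2.41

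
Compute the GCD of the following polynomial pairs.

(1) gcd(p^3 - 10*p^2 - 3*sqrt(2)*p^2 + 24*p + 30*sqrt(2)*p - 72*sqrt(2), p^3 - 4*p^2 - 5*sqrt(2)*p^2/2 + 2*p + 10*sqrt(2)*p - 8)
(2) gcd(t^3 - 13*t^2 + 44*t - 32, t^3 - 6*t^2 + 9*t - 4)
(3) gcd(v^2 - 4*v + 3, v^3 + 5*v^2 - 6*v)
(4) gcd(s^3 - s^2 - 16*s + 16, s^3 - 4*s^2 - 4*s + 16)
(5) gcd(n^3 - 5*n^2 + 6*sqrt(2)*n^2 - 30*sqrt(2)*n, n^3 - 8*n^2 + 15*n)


(1) = p - 4
(2) = t^2 - 5*t + 4
(3) = gcd((v - 3)*(v - 1), v*(v - 1)*(v + 6)) = v - 1
(4) = gcd((s - 4)*(s - 1)*(s + 4), (s - 4)*(s - 2)*(s + 2)) = s - 4
(5) = gcd(n*(n - 5)*(n + 6*sqrt(2)), n*(n - 5)*(n - 3)) = n^2 - 5*n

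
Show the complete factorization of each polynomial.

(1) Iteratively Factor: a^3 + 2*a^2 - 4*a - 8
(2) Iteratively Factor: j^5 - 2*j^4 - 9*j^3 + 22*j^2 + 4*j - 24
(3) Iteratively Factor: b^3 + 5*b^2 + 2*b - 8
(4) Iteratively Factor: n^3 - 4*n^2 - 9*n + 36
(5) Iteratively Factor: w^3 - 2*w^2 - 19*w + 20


(1) = (a + 2)*(a^2 - 4) = (a - 2)*(a + 2)*(a + 2)
(2) = (j - 2)*(j^4 - 9*j^2 + 4*j + 12) = (j - 2)^2*(j^3 + 2*j^2 - 5*j - 6) = (j - 2)^2*(j + 1)*(j^2 + j - 6) = (j - 2)^3*(j + 1)*(j + 3)
(3) = (b - 1)*(b^2 + 6*b + 8) = (b - 1)*(b + 2)*(b + 4)
(4) = (n - 3)*(n^2 - n - 12) = (n - 3)*(n + 3)*(n - 4)
(5) = (w + 4)*(w^2 - 6*w + 5) = (w - 5)*(w + 4)*(w - 1)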